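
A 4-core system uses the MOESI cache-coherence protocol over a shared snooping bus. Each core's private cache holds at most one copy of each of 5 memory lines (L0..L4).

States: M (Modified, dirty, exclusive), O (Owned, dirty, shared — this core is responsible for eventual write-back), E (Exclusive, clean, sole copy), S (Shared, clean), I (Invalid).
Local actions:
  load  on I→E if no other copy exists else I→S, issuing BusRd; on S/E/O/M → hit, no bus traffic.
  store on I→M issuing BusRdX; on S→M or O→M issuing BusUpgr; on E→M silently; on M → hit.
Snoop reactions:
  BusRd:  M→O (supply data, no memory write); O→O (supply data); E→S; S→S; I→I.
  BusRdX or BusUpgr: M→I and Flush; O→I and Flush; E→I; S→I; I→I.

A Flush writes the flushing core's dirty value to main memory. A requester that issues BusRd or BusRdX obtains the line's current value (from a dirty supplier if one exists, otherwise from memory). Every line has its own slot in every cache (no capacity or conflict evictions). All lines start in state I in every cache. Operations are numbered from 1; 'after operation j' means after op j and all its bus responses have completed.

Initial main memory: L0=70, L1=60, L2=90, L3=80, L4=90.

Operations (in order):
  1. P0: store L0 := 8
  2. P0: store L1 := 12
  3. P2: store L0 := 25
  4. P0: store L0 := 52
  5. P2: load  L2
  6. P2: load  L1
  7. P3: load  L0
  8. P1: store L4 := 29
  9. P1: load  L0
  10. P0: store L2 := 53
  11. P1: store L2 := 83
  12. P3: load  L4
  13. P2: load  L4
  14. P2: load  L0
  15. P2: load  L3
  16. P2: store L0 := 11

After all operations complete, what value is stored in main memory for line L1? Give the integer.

step 1: P0: store L0 := 8  ⟶  MIII  (L0)  txn=BusRdX  M[L0]=70
step 2: P0: store L1 := 12  ⟶  MIII  (L1)  txn=BusRdX  M[L1]=60
step 3: P2: store L0 := 25  ⟶  IIMI  (L0)  txn=BusRdX+Flush  M[L0]=8
step 4: P0: store L0 := 52  ⟶  MIII  (L0)  txn=BusRdX+Flush  M[L0]=25
step 5: P2: load  L2  ⟶  IIEI  (L2)  txn=BusRd  M[L2]=90
step 6: P2: load  L1  ⟶  OISI  (L1)  txn=BusRd  M[L1]=60
step 7: P3: load  L0  ⟶  OIIS  (L0)  txn=BusRd  M[L0]=25
step 8: P1: store L4 := 29  ⟶  IMII  (L4)  txn=BusRdX  M[L4]=90
step 9: P1: load  L0  ⟶  OSIS  (L0)  txn=BusRd  M[L0]=25
step 10: P0: store L2 := 53  ⟶  MIII  (L2)  txn=BusRdX  M[L2]=90
step 11: P1: store L2 := 83  ⟶  IMII  (L2)  txn=BusRdX+Flush  M[L2]=53
step 12: P3: load  L4  ⟶  IOIS  (L4)  txn=BusRd  M[L4]=90
step 13: P2: load  L4  ⟶  IOSS  (L4)  txn=BusRd  M[L4]=90
step 14: P2: load  L0  ⟶  OSSS  (L0)  txn=BusRd  M[L0]=25
step 15: P2: load  L3  ⟶  IIEI  (L3)  txn=BusRd  M[L3]=80
step 16: P2: store L0 := 11  ⟶  IIMI  (L0)  txn=BusUpgr+Flush  M[L0]=52

memory[L1] = 60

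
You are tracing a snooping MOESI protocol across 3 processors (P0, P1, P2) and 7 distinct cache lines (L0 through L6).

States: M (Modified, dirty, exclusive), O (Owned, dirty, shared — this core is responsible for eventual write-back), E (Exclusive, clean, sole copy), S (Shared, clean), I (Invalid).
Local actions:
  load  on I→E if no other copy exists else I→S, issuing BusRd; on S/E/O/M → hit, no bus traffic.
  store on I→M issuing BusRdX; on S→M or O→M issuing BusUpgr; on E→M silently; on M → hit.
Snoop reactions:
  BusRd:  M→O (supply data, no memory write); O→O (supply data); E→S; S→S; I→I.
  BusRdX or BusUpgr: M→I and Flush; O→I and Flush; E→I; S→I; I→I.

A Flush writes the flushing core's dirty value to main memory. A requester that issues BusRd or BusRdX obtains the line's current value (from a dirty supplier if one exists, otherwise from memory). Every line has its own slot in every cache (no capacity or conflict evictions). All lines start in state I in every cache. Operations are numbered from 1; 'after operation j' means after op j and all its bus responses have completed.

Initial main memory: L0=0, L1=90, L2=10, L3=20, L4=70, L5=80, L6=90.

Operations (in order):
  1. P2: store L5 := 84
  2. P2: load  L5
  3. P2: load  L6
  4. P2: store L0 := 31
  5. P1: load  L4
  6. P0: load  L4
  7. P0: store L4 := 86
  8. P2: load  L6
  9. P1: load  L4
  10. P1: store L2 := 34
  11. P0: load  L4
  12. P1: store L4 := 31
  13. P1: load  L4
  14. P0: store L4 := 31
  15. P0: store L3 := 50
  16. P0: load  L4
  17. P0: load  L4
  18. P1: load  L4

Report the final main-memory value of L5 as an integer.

[1] P2: store L5 := 84 | P0:I, P1:I, P2:M(84) | bus: BusRdX
[2] P2: load  L5 | P0:I, P1:I, P2:M(84) | bus: none
[3] P2: load  L6 | P0:I, P1:I, P2:E(90) | bus: BusRd
[4] P2: store L0 := 31 | P0:I, P1:I, P2:M(31) | bus: BusRdX
[5] P1: load  L4 | P0:I, P1:E(70), P2:I | bus: BusRd
[6] P0: load  L4 | P0:S(70), P1:S(70), P2:I | bus: BusRd
[7] P0: store L4 := 86 | P0:M(86), P1:I, P2:I | bus: BusUpgr
[8] P2: load  L6 | P0:I, P1:I, P2:E(90) | bus: none
[9] P1: load  L4 | P0:O(86), P1:S(86), P2:I | bus: BusRd
[10] P1: store L2 := 34 | P0:I, P1:M(34), P2:I | bus: BusRdX
[11] P0: load  L4 | P0:O(86), P1:S(86), P2:I | bus: none
[12] P1: store L4 := 31 | P0:I, P1:M(31), P2:I | bus: BusUpgr,Flush
[13] P1: load  L4 | P0:I, P1:M(31), P2:I | bus: none
[14] P0: store L4 := 31 | P0:M(31), P1:I, P2:I | bus: BusRdX,Flush
[15] P0: store L3 := 50 | P0:M(50), P1:I, P2:I | bus: BusRdX
[16] P0: load  L4 | P0:M(31), P1:I, P2:I | bus: none
[17] P0: load  L4 | P0:M(31), P1:I, P2:I | bus: none
[18] P1: load  L4 | P0:O(31), P1:S(31), P2:I | bus: BusRd

memory[L5] = 80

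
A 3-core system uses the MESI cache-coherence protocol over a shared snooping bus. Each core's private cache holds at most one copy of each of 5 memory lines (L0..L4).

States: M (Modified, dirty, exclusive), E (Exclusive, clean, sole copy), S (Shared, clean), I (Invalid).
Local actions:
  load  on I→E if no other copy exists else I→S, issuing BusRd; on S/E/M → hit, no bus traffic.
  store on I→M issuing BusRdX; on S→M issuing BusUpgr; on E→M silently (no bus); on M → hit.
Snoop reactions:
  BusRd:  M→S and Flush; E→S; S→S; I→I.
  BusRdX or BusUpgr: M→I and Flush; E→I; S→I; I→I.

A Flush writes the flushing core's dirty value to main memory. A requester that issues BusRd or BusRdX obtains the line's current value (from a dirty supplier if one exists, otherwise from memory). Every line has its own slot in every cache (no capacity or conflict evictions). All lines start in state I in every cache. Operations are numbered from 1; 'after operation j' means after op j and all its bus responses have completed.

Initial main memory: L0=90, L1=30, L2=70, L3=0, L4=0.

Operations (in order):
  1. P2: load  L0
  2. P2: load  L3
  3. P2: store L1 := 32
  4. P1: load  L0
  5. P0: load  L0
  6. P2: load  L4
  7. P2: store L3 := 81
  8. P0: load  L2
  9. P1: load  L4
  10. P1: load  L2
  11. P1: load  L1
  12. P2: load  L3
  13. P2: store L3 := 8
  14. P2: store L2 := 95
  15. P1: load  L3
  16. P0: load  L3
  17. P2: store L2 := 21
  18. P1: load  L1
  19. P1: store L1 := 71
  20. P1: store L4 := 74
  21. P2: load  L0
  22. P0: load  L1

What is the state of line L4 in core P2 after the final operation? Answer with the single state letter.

state = I

1. P2: load  L0  bus=[BusRd]  L0: P0=I P1=I P2=E  mem[L0]=90
2. P2: load  L3  bus=[BusRd]  L3: P0=I P1=I P2=E  mem[L3]=0
3. P2: store L1 := 32  bus=[BusRdX]  L1: P0=I P1=I P2=M  mem[L1]=30
4. P1: load  L0  bus=[BusRd]  L0: P0=I P1=S P2=S  mem[L0]=90
5. P0: load  L0  bus=[BusRd]  L0: P0=S P1=S P2=S  mem[L0]=90
6. P2: load  L4  bus=[BusRd]  L4: P0=I P1=I P2=E  mem[L4]=0
7. P2: store L3 := 81  bus=[-]  L3: P0=I P1=I P2=M  mem[L3]=0
8. P0: load  L2  bus=[BusRd]  L2: P0=E P1=I P2=I  mem[L2]=70
9. P1: load  L4  bus=[BusRd]  L4: P0=I P1=S P2=S  mem[L4]=0
10. P1: load  L2  bus=[BusRd]  L2: P0=S P1=S P2=I  mem[L2]=70
11. P1: load  L1  bus=[BusRd,Flush]  L1: P0=I P1=S P2=S  mem[L1]=32
12. P2: load  L3  bus=[-]  L3: P0=I P1=I P2=M  mem[L3]=0
13. P2: store L3 := 8  bus=[-]  L3: P0=I P1=I P2=M  mem[L3]=0
14. P2: store L2 := 95  bus=[BusRdX]  L2: P0=I P1=I P2=M  mem[L2]=70
15. P1: load  L3  bus=[BusRd,Flush]  L3: P0=I P1=S P2=S  mem[L3]=8
16. P0: load  L3  bus=[BusRd]  L3: P0=S P1=S P2=S  mem[L3]=8
17. P2: store L2 := 21  bus=[-]  L2: P0=I P1=I P2=M  mem[L2]=70
18. P1: load  L1  bus=[-]  L1: P0=I P1=S P2=S  mem[L1]=32
19. P1: store L1 := 71  bus=[BusUpgr]  L1: P0=I P1=M P2=I  mem[L1]=32
20. P1: store L4 := 74  bus=[BusUpgr]  L4: P0=I P1=M P2=I  mem[L4]=0
21. P2: load  L0  bus=[-]  L0: P0=S P1=S P2=S  mem[L0]=90
22. P0: load  L1  bus=[BusRd,Flush]  L1: P0=S P1=S P2=I  mem[L1]=71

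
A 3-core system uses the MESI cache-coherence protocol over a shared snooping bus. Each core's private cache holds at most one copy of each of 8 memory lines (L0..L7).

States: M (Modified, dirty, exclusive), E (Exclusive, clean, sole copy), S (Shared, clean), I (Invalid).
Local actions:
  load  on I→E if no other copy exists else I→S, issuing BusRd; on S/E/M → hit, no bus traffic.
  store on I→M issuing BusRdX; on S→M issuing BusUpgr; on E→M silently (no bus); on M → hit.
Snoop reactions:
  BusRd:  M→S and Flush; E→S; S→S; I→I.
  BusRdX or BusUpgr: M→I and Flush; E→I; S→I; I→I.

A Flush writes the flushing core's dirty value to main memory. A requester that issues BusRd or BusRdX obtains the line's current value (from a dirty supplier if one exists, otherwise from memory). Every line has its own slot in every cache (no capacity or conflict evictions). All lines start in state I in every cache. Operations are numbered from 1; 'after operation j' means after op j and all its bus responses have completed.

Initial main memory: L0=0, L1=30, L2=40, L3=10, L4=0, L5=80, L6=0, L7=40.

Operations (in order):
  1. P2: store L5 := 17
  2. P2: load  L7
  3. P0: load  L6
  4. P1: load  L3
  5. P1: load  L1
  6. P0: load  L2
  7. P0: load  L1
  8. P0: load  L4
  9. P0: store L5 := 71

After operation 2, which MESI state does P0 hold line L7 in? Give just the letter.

step 1: P2: store L5 := 17  ⟶  IIM  (L5)  txn=BusRdX  M[L5]=80
step 2: P2: load  L7  ⟶  IIE  (L7)  txn=BusRd  M[L7]=40
step 3: P0: load  L6  ⟶  EII  (L6)  txn=BusRd  M[L6]=0
step 4: P1: load  L3  ⟶  IEI  (L3)  txn=BusRd  M[L3]=10
step 5: P1: load  L1  ⟶  IEI  (L1)  txn=BusRd  M[L1]=30
step 6: P0: load  L2  ⟶  EII  (L2)  txn=BusRd  M[L2]=40
step 7: P0: load  L1  ⟶  SSI  (L1)  txn=BusRd  M[L1]=30
step 8: P0: load  L4  ⟶  EII  (L4)  txn=BusRd  M[L4]=0
step 9: P0: store L5 := 71  ⟶  MII  (L5)  txn=BusRdX+Flush  M[L5]=17

state = I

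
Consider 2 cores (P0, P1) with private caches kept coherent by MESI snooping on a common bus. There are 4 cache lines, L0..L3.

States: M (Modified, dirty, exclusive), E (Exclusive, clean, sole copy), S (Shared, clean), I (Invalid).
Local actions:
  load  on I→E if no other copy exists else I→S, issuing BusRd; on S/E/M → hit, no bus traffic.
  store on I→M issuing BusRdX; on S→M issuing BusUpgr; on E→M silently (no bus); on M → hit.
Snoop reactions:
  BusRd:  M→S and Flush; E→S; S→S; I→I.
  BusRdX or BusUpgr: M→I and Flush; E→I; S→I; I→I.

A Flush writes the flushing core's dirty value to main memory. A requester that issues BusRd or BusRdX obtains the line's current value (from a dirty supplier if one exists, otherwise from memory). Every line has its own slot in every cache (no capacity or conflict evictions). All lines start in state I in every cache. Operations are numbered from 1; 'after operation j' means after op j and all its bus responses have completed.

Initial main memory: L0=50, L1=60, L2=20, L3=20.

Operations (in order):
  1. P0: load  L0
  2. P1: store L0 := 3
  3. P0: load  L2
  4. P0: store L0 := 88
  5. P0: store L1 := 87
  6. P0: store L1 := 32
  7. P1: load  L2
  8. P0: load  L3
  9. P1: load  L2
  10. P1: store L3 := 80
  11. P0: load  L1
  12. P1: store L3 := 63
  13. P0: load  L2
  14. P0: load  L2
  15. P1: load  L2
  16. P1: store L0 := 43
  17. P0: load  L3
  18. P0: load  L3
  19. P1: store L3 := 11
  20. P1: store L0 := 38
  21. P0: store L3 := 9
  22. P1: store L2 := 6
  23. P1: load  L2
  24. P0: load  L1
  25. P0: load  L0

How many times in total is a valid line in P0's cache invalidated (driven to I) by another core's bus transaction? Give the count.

[1] P0: load  L0 | P0:E(50), P1:I | bus: BusRd
[2] P1: store L0 := 3 | P0:I, P1:M(3) | bus: BusRdX
[3] P0: load  L2 | P0:E(20), P1:I | bus: BusRd
[4] P0: store L0 := 88 | P0:M(88), P1:I | bus: BusRdX,Flush
[5] P0: store L1 := 87 | P0:M(87), P1:I | bus: BusRdX
[6] P0: store L1 := 32 | P0:M(32), P1:I | bus: none
[7] P1: load  L2 | P0:S(20), P1:S(20) | bus: BusRd
[8] P0: load  L3 | P0:E(20), P1:I | bus: BusRd
[9] P1: load  L2 | P0:S(20), P1:S(20) | bus: none
[10] P1: store L3 := 80 | P0:I, P1:M(80) | bus: BusRdX
[11] P0: load  L1 | P0:M(32), P1:I | bus: none
[12] P1: store L3 := 63 | P0:I, P1:M(63) | bus: none
[13] P0: load  L2 | P0:S(20), P1:S(20) | bus: none
[14] P0: load  L2 | P0:S(20), P1:S(20) | bus: none
[15] P1: load  L2 | P0:S(20), P1:S(20) | bus: none
[16] P1: store L0 := 43 | P0:I, P1:M(43) | bus: BusRdX,Flush
[17] P0: load  L3 | P0:S(63), P1:S(63) | bus: BusRd,Flush
[18] P0: load  L3 | P0:S(63), P1:S(63) | bus: none
[19] P1: store L3 := 11 | P0:I, P1:M(11) | bus: BusUpgr
[20] P1: store L0 := 38 | P0:I, P1:M(38) | bus: none
[21] P0: store L3 := 9 | P0:M(9), P1:I | bus: BusRdX,Flush
[22] P1: store L2 := 6 | P0:I, P1:M(6) | bus: BusUpgr
[23] P1: load  L2 | P0:I, P1:M(6) | bus: none
[24] P0: load  L1 | P0:M(32), P1:I | bus: none
[25] P0: load  L0 | P0:S(38), P1:S(38) | bus: BusRd,Flush

invalidations = 5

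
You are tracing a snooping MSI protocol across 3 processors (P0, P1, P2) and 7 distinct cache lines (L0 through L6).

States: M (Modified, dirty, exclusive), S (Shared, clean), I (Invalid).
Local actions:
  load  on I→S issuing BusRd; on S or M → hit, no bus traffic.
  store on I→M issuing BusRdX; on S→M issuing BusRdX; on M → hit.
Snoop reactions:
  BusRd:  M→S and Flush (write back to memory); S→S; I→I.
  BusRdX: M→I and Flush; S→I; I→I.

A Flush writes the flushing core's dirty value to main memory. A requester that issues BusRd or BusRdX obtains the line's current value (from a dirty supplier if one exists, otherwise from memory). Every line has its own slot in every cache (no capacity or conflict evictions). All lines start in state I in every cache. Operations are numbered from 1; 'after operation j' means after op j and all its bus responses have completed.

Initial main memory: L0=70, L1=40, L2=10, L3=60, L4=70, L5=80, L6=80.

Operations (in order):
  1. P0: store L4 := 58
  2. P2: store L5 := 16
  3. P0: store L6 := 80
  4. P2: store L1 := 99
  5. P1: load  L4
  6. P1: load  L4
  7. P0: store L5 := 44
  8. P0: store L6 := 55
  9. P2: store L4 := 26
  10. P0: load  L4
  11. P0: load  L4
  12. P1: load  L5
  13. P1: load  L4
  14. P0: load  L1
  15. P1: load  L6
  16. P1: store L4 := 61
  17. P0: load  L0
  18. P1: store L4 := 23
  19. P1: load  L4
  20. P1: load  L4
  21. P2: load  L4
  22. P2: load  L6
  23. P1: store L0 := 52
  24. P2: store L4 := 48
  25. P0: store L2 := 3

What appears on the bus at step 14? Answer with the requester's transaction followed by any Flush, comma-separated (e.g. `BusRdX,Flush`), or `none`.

  op1 P0: store L4 := 58 → M/I/I on L4; bus BusRdX; mem=70
  op2 P2: store L5 := 16 → I/I/M on L5; bus BusRdX; mem=80
  op3 P0: store L6 := 80 → M/I/I on L6; bus BusRdX; mem=80
  op4 P2: store L1 := 99 → I/I/M on L1; bus BusRdX; mem=40
  op5 P1: load  L4 → S/S/I on L4; bus BusRd Flush; mem=58
  op6 P1: load  L4 → S/S/I on L4; bus (none); mem=58
  op7 P0: store L5 := 44 → M/I/I on L5; bus BusRdX Flush; mem=16
  op8 P0: store L6 := 55 → M/I/I on L6; bus (none); mem=80
  op9 P2: store L4 := 26 → I/I/M on L4; bus BusRdX; mem=58
  op10 P0: load  L4 → S/I/S on L4; bus BusRd Flush; mem=26
  op11 P0: load  L4 → S/I/S on L4; bus (none); mem=26
  op12 P1: load  L5 → S/S/I on L5; bus BusRd Flush; mem=44
  op13 P1: load  L4 → S/S/S on L4; bus BusRd; mem=26
  op14 P0: load  L1 → S/I/S on L1; bus BusRd Flush; mem=99
  op15 P1: load  L6 → S/S/I on L6; bus BusRd Flush; mem=55
  op16 P1: store L4 := 61 → I/M/I on L4; bus BusRdX; mem=26
  op17 P0: load  L0 → S/I/I on L0; bus BusRd; mem=70
  op18 P1: store L4 := 23 → I/M/I on L4; bus (none); mem=26
  op19 P1: load  L4 → I/M/I on L4; bus (none); mem=26
  op20 P1: load  L4 → I/M/I on L4; bus (none); mem=26
  op21 P2: load  L4 → I/S/S on L4; bus BusRd Flush; mem=23
  op22 P2: load  L6 → S/S/S on L6; bus BusRd; mem=55
  op23 P1: store L0 := 52 → I/M/I on L0; bus BusRdX; mem=70
  op24 P2: store L4 := 48 → I/I/M on L4; bus BusRdX; mem=23
  op25 P0: store L2 := 3 → M/I/I on L2; bus BusRdX; mem=10

bus = BusRd,Flush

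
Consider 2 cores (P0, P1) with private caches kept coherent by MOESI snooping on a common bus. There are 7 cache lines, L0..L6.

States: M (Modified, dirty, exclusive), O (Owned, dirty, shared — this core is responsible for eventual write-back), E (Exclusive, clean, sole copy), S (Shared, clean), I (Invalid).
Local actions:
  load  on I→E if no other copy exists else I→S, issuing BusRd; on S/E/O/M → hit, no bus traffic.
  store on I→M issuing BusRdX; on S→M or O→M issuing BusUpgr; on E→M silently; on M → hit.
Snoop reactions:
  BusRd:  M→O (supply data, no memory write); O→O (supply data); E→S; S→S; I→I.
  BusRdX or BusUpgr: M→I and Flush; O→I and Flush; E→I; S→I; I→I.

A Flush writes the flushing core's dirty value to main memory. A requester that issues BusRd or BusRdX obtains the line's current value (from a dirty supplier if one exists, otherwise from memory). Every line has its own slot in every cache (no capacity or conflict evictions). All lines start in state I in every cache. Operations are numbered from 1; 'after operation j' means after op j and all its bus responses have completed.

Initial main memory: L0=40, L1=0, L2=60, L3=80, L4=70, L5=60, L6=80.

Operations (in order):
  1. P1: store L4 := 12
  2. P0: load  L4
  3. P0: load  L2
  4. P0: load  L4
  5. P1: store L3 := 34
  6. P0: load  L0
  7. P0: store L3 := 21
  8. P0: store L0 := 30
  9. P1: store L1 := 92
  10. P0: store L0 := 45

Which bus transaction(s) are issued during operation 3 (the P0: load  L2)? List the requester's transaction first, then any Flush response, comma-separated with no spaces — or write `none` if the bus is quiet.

bus = BusRd

  op1 P1: store L4 := 12 → I/M on L4; bus BusRdX; mem=70
  op2 P0: load  L4 → S/O on L4; bus BusRd; mem=70
  op3 P0: load  L2 → E/I on L2; bus BusRd; mem=60
  op4 P0: load  L4 → S/O on L4; bus (none); mem=70
  op5 P1: store L3 := 34 → I/M on L3; bus BusRdX; mem=80
  op6 P0: load  L0 → E/I on L0; bus BusRd; mem=40
  op7 P0: store L3 := 21 → M/I on L3; bus BusRdX Flush; mem=34
  op8 P0: store L0 := 30 → M/I on L0; bus (none); mem=40
  op9 P1: store L1 := 92 → I/M on L1; bus BusRdX; mem=0
  op10 P0: store L0 := 45 → M/I on L0; bus (none); mem=40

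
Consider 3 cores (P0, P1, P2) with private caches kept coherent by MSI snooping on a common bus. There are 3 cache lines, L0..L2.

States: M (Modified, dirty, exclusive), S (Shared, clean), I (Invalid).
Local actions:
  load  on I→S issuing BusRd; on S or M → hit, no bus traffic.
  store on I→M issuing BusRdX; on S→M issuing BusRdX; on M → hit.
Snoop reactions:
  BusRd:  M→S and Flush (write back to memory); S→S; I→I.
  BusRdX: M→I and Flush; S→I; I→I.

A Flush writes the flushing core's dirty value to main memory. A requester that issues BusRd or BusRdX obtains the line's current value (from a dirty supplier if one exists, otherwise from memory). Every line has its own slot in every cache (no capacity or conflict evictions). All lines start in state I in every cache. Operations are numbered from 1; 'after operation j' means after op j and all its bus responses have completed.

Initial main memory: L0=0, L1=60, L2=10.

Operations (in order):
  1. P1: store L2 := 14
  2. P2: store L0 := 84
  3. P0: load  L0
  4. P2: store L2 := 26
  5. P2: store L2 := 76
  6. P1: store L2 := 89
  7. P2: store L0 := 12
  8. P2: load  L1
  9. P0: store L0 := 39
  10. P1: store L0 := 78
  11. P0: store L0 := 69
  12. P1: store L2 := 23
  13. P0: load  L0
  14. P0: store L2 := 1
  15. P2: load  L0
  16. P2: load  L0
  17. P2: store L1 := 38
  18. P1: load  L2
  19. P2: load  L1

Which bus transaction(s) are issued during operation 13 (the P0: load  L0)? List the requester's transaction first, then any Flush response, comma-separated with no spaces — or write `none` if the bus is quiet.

bus = none

[1] P1: store L2 := 14 | P0:I, P1:M(14), P2:I | bus: BusRdX
[2] P2: store L0 := 84 | P0:I, P1:I, P2:M(84) | bus: BusRdX
[3] P0: load  L0 | P0:S(84), P1:I, P2:S(84) | bus: BusRd,Flush
[4] P2: store L2 := 26 | P0:I, P1:I, P2:M(26) | bus: BusRdX,Flush
[5] P2: store L2 := 76 | P0:I, P1:I, P2:M(76) | bus: none
[6] P1: store L2 := 89 | P0:I, P1:M(89), P2:I | bus: BusRdX,Flush
[7] P2: store L0 := 12 | P0:I, P1:I, P2:M(12) | bus: BusRdX
[8] P2: load  L1 | P0:I, P1:I, P2:S(60) | bus: BusRd
[9] P0: store L0 := 39 | P0:M(39), P1:I, P2:I | bus: BusRdX,Flush
[10] P1: store L0 := 78 | P0:I, P1:M(78), P2:I | bus: BusRdX,Flush
[11] P0: store L0 := 69 | P0:M(69), P1:I, P2:I | bus: BusRdX,Flush
[12] P1: store L2 := 23 | P0:I, P1:M(23), P2:I | bus: none
[13] P0: load  L0 | P0:M(69), P1:I, P2:I | bus: none
[14] P0: store L2 := 1 | P0:M(1), P1:I, P2:I | bus: BusRdX,Flush
[15] P2: load  L0 | P0:S(69), P1:I, P2:S(69) | bus: BusRd,Flush
[16] P2: load  L0 | P0:S(69), P1:I, P2:S(69) | bus: none
[17] P2: store L1 := 38 | P0:I, P1:I, P2:M(38) | bus: BusRdX
[18] P1: load  L2 | P0:S(1), P1:S(1), P2:I | bus: BusRd,Flush
[19] P2: load  L1 | P0:I, P1:I, P2:M(38) | bus: none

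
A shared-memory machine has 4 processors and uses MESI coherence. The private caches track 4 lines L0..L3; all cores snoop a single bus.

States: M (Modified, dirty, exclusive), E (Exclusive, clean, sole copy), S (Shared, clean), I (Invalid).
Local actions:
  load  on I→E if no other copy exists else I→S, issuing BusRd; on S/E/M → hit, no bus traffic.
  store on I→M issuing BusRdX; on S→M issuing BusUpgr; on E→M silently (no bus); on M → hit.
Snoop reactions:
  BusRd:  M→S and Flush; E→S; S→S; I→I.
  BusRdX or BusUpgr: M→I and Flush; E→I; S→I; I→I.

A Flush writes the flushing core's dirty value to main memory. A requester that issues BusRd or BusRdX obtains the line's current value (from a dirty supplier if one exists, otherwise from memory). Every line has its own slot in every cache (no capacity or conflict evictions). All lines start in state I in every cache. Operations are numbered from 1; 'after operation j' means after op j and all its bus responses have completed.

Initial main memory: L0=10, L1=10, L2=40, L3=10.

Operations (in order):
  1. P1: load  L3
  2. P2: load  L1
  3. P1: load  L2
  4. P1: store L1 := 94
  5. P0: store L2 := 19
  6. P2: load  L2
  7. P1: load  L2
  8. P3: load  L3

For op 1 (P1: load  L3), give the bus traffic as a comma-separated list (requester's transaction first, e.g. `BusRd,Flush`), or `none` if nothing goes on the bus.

bus = BusRd

step 1: P1: load  L3  ⟶  IEII  (L3)  txn=BusRd  M[L3]=10
step 2: P2: load  L1  ⟶  IIEI  (L1)  txn=BusRd  M[L1]=10
step 3: P1: load  L2  ⟶  IEII  (L2)  txn=BusRd  M[L2]=40
step 4: P1: store L1 := 94  ⟶  IMII  (L1)  txn=BusRdX  M[L1]=10
step 5: P0: store L2 := 19  ⟶  MIII  (L2)  txn=BusRdX  M[L2]=40
step 6: P2: load  L2  ⟶  SISI  (L2)  txn=BusRd+Flush  M[L2]=19
step 7: P1: load  L2  ⟶  SSSI  (L2)  txn=BusRd  M[L2]=19
step 8: P3: load  L3  ⟶  ISIS  (L3)  txn=BusRd  M[L3]=10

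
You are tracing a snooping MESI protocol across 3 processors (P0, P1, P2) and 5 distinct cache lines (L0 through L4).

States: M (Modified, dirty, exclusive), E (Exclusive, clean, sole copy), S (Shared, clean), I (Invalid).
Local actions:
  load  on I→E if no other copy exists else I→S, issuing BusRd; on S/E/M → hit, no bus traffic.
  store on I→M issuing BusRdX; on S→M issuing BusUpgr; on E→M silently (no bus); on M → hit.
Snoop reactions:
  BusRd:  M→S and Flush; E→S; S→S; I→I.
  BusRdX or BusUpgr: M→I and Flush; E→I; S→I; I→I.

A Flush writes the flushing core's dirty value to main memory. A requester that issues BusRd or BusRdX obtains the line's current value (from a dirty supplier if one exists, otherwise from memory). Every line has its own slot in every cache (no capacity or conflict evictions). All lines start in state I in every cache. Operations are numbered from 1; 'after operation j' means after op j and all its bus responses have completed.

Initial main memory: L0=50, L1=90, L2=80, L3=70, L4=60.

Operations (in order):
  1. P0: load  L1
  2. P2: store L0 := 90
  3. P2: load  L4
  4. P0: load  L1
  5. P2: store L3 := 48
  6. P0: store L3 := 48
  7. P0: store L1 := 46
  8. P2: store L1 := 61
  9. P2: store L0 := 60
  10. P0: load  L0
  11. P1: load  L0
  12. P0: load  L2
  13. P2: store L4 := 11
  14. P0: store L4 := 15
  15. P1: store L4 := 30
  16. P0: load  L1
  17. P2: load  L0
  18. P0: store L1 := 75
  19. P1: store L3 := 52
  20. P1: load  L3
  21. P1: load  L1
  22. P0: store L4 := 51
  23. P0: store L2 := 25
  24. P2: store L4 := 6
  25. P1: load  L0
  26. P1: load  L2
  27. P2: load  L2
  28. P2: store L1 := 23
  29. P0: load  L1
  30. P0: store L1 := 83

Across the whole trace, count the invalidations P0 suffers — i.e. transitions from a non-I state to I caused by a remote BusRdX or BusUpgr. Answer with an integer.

[1] P0: load  L1 | P0:E(90), P1:I, P2:I | bus: BusRd
[2] P2: store L0 := 90 | P0:I, P1:I, P2:M(90) | bus: BusRdX
[3] P2: load  L4 | P0:I, P1:I, P2:E(60) | bus: BusRd
[4] P0: load  L1 | P0:E(90), P1:I, P2:I | bus: none
[5] P2: store L3 := 48 | P0:I, P1:I, P2:M(48) | bus: BusRdX
[6] P0: store L3 := 48 | P0:M(48), P1:I, P2:I | bus: BusRdX,Flush
[7] P0: store L1 := 46 | P0:M(46), P1:I, P2:I | bus: none
[8] P2: store L1 := 61 | P0:I, P1:I, P2:M(61) | bus: BusRdX,Flush
[9] P2: store L0 := 60 | P0:I, P1:I, P2:M(60) | bus: none
[10] P0: load  L0 | P0:S(60), P1:I, P2:S(60) | bus: BusRd,Flush
[11] P1: load  L0 | P0:S(60), P1:S(60), P2:S(60) | bus: BusRd
[12] P0: load  L2 | P0:E(80), P1:I, P2:I | bus: BusRd
[13] P2: store L4 := 11 | P0:I, P1:I, P2:M(11) | bus: none
[14] P0: store L4 := 15 | P0:M(15), P1:I, P2:I | bus: BusRdX,Flush
[15] P1: store L4 := 30 | P0:I, P1:M(30), P2:I | bus: BusRdX,Flush
[16] P0: load  L1 | P0:S(61), P1:I, P2:S(61) | bus: BusRd,Flush
[17] P2: load  L0 | P0:S(60), P1:S(60), P2:S(60) | bus: none
[18] P0: store L1 := 75 | P0:M(75), P1:I, P2:I | bus: BusUpgr
[19] P1: store L3 := 52 | P0:I, P1:M(52), P2:I | bus: BusRdX,Flush
[20] P1: load  L3 | P0:I, P1:M(52), P2:I | bus: none
[21] P1: load  L1 | P0:S(75), P1:S(75), P2:I | bus: BusRd,Flush
[22] P0: store L4 := 51 | P0:M(51), P1:I, P2:I | bus: BusRdX,Flush
[23] P0: store L2 := 25 | P0:M(25), P1:I, P2:I | bus: none
[24] P2: store L4 := 6 | P0:I, P1:I, P2:M(6) | bus: BusRdX,Flush
[25] P1: load  L0 | P0:S(60), P1:S(60), P2:S(60) | bus: none
[26] P1: load  L2 | P0:S(25), P1:S(25), P2:I | bus: BusRd,Flush
[27] P2: load  L2 | P0:S(25), P1:S(25), P2:S(25) | bus: BusRd
[28] P2: store L1 := 23 | P0:I, P1:I, P2:M(23) | bus: BusRdX
[29] P0: load  L1 | P0:S(23), P1:I, P2:S(23) | bus: BusRd,Flush
[30] P0: store L1 := 83 | P0:M(83), P1:I, P2:I | bus: BusUpgr

invalidations = 5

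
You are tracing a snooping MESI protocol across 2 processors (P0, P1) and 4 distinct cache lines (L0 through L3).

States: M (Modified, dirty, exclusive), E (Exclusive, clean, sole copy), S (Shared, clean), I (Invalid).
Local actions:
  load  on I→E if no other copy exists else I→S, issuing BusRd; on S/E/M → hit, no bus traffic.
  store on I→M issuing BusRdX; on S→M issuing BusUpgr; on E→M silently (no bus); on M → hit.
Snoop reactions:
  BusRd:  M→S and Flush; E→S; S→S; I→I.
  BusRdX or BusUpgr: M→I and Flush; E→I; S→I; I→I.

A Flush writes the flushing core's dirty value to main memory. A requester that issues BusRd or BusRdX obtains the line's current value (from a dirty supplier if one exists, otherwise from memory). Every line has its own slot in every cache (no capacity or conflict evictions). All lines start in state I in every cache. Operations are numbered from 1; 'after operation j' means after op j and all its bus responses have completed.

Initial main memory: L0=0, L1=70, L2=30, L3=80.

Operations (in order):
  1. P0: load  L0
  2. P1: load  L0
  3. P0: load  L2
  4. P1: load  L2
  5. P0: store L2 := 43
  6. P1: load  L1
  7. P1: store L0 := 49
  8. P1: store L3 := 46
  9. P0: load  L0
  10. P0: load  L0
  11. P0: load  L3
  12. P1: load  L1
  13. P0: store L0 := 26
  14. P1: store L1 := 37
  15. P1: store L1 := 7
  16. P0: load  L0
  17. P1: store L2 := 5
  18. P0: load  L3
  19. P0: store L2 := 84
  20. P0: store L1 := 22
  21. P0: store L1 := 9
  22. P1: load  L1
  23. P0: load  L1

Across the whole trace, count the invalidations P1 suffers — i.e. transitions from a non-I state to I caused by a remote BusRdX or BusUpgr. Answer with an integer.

[1] P0: load  L0 | P0:E(0), P1:I | bus: BusRd
[2] P1: load  L0 | P0:S(0), P1:S(0) | bus: BusRd
[3] P0: load  L2 | P0:E(30), P1:I | bus: BusRd
[4] P1: load  L2 | P0:S(30), P1:S(30) | bus: BusRd
[5] P0: store L2 := 43 | P0:M(43), P1:I | bus: BusUpgr
[6] P1: load  L1 | P0:I, P1:E(70) | bus: BusRd
[7] P1: store L0 := 49 | P0:I, P1:M(49) | bus: BusUpgr
[8] P1: store L3 := 46 | P0:I, P1:M(46) | bus: BusRdX
[9] P0: load  L0 | P0:S(49), P1:S(49) | bus: BusRd,Flush
[10] P0: load  L0 | P0:S(49), P1:S(49) | bus: none
[11] P0: load  L3 | P0:S(46), P1:S(46) | bus: BusRd,Flush
[12] P1: load  L1 | P0:I, P1:E(70) | bus: none
[13] P0: store L0 := 26 | P0:M(26), P1:I | bus: BusUpgr
[14] P1: store L1 := 37 | P0:I, P1:M(37) | bus: none
[15] P1: store L1 := 7 | P0:I, P1:M(7) | bus: none
[16] P0: load  L0 | P0:M(26), P1:I | bus: none
[17] P1: store L2 := 5 | P0:I, P1:M(5) | bus: BusRdX,Flush
[18] P0: load  L3 | P0:S(46), P1:S(46) | bus: none
[19] P0: store L2 := 84 | P0:M(84), P1:I | bus: BusRdX,Flush
[20] P0: store L1 := 22 | P0:M(22), P1:I | bus: BusRdX,Flush
[21] P0: store L1 := 9 | P0:M(9), P1:I | bus: none
[22] P1: load  L1 | P0:S(9), P1:S(9) | bus: BusRd,Flush
[23] P0: load  L1 | P0:S(9), P1:S(9) | bus: none

invalidations = 4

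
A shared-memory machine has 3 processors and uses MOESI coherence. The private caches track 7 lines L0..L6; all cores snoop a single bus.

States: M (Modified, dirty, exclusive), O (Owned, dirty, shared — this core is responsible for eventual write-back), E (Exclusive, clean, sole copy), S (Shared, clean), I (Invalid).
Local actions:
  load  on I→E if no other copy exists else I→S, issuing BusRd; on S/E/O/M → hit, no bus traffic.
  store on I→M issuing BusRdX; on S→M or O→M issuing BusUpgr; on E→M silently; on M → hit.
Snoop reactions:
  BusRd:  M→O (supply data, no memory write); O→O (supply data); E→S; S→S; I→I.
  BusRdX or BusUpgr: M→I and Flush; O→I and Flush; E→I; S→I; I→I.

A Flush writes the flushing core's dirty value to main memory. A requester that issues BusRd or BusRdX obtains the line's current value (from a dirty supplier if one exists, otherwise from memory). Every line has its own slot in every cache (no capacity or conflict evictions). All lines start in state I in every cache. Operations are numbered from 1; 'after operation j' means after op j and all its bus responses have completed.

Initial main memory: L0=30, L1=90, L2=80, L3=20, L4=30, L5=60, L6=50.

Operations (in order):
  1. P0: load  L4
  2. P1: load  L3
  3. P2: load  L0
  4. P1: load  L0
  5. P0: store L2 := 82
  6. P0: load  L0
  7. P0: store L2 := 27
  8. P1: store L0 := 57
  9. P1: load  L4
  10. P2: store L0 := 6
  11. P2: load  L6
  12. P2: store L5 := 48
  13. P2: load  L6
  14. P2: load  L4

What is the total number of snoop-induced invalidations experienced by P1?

invalidations = 1

step 1: P0: load  L4  ⟶  EII  (L4)  txn=BusRd  M[L4]=30
step 2: P1: load  L3  ⟶  IEI  (L3)  txn=BusRd  M[L3]=20
step 3: P2: load  L0  ⟶  IIE  (L0)  txn=BusRd  M[L0]=30
step 4: P1: load  L0  ⟶  ISS  (L0)  txn=BusRd  M[L0]=30
step 5: P0: store L2 := 82  ⟶  MII  (L2)  txn=BusRdX  M[L2]=80
step 6: P0: load  L0  ⟶  SSS  (L0)  txn=BusRd  M[L0]=30
step 7: P0: store L2 := 27  ⟶  MII  (L2)  txn=∅  M[L2]=80
step 8: P1: store L0 := 57  ⟶  IMI  (L0)  txn=BusUpgr  M[L0]=30
step 9: P1: load  L4  ⟶  SSI  (L4)  txn=BusRd  M[L4]=30
step 10: P2: store L0 := 6  ⟶  IIM  (L0)  txn=BusRdX+Flush  M[L0]=57
step 11: P2: load  L6  ⟶  IIE  (L6)  txn=BusRd  M[L6]=50
step 12: P2: store L5 := 48  ⟶  IIM  (L5)  txn=BusRdX  M[L5]=60
step 13: P2: load  L6  ⟶  IIE  (L6)  txn=∅  M[L6]=50
step 14: P2: load  L4  ⟶  SSS  (L4)  txn=BusRd  M[L4]=30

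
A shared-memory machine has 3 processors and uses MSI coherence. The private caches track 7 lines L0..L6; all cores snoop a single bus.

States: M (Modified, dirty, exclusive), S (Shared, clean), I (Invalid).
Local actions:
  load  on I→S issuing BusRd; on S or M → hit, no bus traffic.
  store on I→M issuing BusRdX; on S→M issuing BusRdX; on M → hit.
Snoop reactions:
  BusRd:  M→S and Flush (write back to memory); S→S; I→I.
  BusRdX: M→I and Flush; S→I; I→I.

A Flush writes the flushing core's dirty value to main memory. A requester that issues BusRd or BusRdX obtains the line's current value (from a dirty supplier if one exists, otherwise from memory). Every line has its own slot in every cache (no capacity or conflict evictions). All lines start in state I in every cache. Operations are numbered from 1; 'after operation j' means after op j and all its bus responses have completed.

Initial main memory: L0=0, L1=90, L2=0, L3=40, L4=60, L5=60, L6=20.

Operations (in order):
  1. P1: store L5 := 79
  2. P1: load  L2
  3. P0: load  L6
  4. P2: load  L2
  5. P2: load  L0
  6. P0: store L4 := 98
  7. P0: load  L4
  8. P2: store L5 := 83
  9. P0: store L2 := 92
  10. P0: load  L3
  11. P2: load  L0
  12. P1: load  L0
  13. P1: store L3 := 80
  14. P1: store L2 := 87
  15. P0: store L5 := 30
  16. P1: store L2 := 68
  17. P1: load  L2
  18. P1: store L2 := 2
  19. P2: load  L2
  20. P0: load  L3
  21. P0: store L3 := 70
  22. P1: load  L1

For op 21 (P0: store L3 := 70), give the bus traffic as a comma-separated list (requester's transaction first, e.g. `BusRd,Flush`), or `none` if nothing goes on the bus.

  op1 P1: store L5 := 79 → I/M/I on L5; bus BusRdX; mem=60
  op2 P1: load  L2 → I/S/I on L2; bus BusRd; mem=0
  op3 P0: load  L6 → S/I/I on L6; bus BusRd; mem=20
  op4 P2: load  L2 → I/S/S on L2; bus BusRd; mem=0
  op5 P2: load  L0 → I/I/S on L0; bus BusRd; mem=0
  op6 P0: store L4 := 98 → M/I/I on L4; bus BusRdX; mem=60
  op7 P0: load  L4 → M/I/I on L4; bus (none); mem=60
  op8 P2: store L5 := 83 → I/I/M on L5; bus BusRdX Flush; mem=79
  op9 P0: store L2 := 92 → M/I/I on L2; bus BusRdX; mem=0
  op10 P0: load  L3 → S/I/I on L3; bus BusRd; mem=40
  op11 P2: load  L0 → I/I/S on L0; bus (none); mem=0
  op12 P1: load  L0 → I/S/S on L0; bus BusRd; mem=0
  op13 P1: store L3 := 80 → I/M/I on L3; bus BusRdX; mem=40
  op14 P1: store L2 := 87 → I/M/I on L2; bus BusRdX Flush; mem=92
  op15 P0: store L5 := 30 → M/I/I on L5; bus BusRdX Flush; mem=83
  op16 P1: store L2 := 68 → I/M/I on L2; bus (none); mem=92
  op17 P1: load  L2 → I/M/I on L2; bus (none); mem=92
  op18 P1: store L2 := 2 → I/M/I on L2; bus (none); mem=92
  op19 P2: load  L2 → I/S/S on L2; bus BusRd Flush; mem=2
  op20 P0: load  L3 → S/S/I on L3; bus BusRd Flush; mem=80
  op21 P0: store L3 := 70 → M/I/I on L3; bus BusRdX; mem=80
  op22 P1: load  L1 → I/S/I on L1; bus BusRd; mem=90

bus = BusRdX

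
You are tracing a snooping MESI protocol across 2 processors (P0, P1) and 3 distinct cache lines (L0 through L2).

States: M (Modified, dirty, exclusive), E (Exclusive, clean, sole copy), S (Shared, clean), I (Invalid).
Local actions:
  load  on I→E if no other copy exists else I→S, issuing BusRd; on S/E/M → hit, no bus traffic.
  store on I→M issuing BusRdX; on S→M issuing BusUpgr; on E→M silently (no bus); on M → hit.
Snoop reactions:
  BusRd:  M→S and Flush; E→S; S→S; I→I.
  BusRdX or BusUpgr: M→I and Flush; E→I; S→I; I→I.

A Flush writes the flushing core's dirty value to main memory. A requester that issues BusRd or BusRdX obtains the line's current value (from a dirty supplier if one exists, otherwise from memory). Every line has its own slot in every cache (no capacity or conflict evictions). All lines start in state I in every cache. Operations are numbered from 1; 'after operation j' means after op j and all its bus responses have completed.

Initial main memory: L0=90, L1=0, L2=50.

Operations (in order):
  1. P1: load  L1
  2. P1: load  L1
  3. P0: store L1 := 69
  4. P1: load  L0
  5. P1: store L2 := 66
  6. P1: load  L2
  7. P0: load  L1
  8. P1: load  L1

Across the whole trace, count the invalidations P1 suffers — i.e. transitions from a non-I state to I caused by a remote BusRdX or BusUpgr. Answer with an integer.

invalidations = 1

1. P1: load  L1  bus=[BusRd]  L1: P0=I P1=E  mem[L1]=0
2. P1: load  L1  bus=[-]  L1: P0=I P1=E  mem[L1]=0
3. P0: store L1 := 69  bus=[BusRdX]  L1: P0=M P1=I  mem[L1]=0
4. P1: load  L0  bus=[BusRd]  L0: P0=I P1=E  mem[L0]=90
5. P1: store L2 := 66  bus=[BusRdX]  L2: P0=I P1=M  mem[L2]=50
6. P1: load  L2  bus=[-]  L2: P0=I P1=M  mem[L2]=50
7. P0: load  L1  bus=[-]  L1: P0=M P1=I  mem[L1]=0
8. P1: load  L1  bus=[BusRd,Flush]  L1: P0=S P1=S  mem[L1]=69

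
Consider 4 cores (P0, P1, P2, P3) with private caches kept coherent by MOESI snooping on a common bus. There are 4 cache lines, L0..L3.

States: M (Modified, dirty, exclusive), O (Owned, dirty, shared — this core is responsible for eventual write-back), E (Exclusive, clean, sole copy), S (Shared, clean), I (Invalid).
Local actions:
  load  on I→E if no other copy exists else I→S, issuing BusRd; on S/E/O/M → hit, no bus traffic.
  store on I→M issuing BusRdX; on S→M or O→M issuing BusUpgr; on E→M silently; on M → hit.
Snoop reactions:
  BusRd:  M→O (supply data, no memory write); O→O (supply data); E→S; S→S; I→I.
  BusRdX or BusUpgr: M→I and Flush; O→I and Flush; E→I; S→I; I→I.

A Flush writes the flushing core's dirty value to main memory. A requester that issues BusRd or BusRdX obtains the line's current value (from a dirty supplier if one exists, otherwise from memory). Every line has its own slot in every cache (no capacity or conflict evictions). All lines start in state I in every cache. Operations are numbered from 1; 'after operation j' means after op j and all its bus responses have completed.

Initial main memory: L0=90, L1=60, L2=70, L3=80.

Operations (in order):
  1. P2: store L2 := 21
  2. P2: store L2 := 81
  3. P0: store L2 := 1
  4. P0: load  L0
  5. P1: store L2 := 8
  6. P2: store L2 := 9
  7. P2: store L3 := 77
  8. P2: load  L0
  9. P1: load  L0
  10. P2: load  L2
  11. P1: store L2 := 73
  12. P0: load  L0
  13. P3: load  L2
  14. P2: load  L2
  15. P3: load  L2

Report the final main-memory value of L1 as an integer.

memory[L1] = 60

[1] P2: store L2 := 21 | P0:I, P1:I, P2:M(21), P3:I | bus: BusRdX
[2] P2: store L2 := 81 | P0:I, P1:I, P2:M(81), P3:I | bus: none
[3] P0: store L2 := 1 | P0:M(1), P1:I, P2:I, P3:I | bus: BusRdX,Flush
[4] P0: load  L0 | P0:E(90), P1:I, P2:I, P3:I | bus: BusRd
[5] P1: store L2 := 8 | P0:I, P1:M(8), P2:I, P3:I | bus: BusRdX,Flush
[6] P2: store L2 := 9 | P0:I, P1:I, P2:M(9), P3:I | bus: BusRdX,Flush
[7] P2: store L3 := 77 | P0:I, P1:I, P2:M(77), P3:I | bus: BusRdX
[8] P2: load  L0 | P0:S(90), P1:I, P2:S(90), P3:I | bus: BusRd
[9] P1: load  L0 | P0:S(90), P1:S(90), P2:S(90), P3:I | bus: BusRd
[10] P2: load  L2 | P0:I, P1:I, P2:M(9), P3:I | bus: none
[11] P1: store L2 := 73 | P0:I, P1:M(73), P2:I, P3:I | bus: BusRdX,Flush
[12] P0: load  L0 | P0:S(90), P1:S(90), P2:S(90), P3:I | bus: none
[13] P3: load  L2 | P0:I, P1:O(73), P2:I, P3:S(73) | bus: BusRd
[14] P2: load  L2 | P0:I, P1:O(73), P2:S(73), P3:S(73) | bus: BusRd
[15] P3: load  L2 | P0:I, P1:O(73), P2:S(73), P3:S(73) | bus: none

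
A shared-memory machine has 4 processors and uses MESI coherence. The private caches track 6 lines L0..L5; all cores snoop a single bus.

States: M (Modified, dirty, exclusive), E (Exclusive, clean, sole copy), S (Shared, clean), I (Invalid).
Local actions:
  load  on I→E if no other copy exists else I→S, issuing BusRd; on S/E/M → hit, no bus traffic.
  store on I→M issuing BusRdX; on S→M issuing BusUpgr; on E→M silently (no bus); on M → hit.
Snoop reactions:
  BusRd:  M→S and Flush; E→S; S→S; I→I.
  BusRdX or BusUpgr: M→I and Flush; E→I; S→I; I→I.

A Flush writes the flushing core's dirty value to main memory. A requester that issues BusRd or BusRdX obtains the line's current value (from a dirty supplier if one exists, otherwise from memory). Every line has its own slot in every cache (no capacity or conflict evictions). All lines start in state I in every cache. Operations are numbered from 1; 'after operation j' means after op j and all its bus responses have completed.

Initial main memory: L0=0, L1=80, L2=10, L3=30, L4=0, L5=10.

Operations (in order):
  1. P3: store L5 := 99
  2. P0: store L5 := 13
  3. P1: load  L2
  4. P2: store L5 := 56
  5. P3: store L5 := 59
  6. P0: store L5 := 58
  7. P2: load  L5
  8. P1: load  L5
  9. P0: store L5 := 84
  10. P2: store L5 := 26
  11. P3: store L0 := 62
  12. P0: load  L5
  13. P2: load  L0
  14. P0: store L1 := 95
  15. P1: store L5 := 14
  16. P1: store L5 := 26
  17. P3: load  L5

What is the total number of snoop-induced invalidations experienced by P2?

  op1 P3: store L5 := 99 → I/I/I/M on L5; bus BusRdX; mem=10
  op2 P0: store L5 := 13 → M/I/I/I on L5; bus BusRdX Flush; mem=99
  op3 P1: load  L2 → I/E/I/I on L2; bus BusRd; mem=10
  op4 P2: store L5 := 56 → I/I/M/I on L5; bus BusRdX Flush; mem=13
  op5 P3: store L5 := 59 → I/I/I/M on L5; bus BusRdX Flush; mem=56
  op6 P0: store L5 := 58 → M/I/I/I on L5; bus BusRdX Flush; mem=59
  op7 P2: load  L5 → S/I/S/I on L5; bus BusRd Flush; mem=58
  op8 P1: load  L5 → S/S/S/I on L5; bus BusRd; mem=58
  op9 P0: store L5 := 84 → M/I/I/I on L5; bus BusUpgr; mem=58
  op10 P2: store L5 := 26 → I/I/M/I on L5; bus BusRdX Flush; mem=84
  op11 P3: store L0 := 62 → I/I/I/M on L0; bus BusRdX; mem=0
  op12 P0: load  L5 → S/I/S/I on L5; bus BusRd Flush; mem=26
  op13 P2: load  L0 → I/I/S/S on L0; bus BusRd Flush; mem=62
  op14 P0: store L1 := 95 → M/I/I/I on L1; bus BusRdX; mem=80
  op15 P1: store L5 := 14 → I/M/I/I on L5; bus BusRdX; mem=26
  op16 P1: store L5 := 26 → I/M/I/I on L5; bus (none); mem=26
  op17 P3: load  L5 → I/S/I/S on L5; bus BusRd Flush; mem=26

invalidations = 3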